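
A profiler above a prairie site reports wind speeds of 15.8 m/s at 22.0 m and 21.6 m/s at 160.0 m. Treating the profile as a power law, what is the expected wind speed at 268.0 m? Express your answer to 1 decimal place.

First find α: α = ln(V₂/V₁)/ln(z₂/z₁) = ln(21.6/15.8)/ln(160.0/22.0) = 0.31268/1.98413 = 0.1576
Extrapolate from 160.0 m to 268.0 m: V₃ = 21.6 × (268.0/160.0)^0.1576 = 21.6 × 1.0847 = 23.4292 m/s

23.4 m/s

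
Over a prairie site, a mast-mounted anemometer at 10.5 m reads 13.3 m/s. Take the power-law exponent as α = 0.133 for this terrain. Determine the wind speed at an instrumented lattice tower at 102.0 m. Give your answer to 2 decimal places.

18.00 m/s

Power-law profile: V₂ = V₁ · (z₂/z₁)^α
V₂ = 13.3 × (102.0/10.5)^0.133 = 13.3 × (9.7143)^0.133
    = 13.3 × 1.3531 = 17.9961 m/s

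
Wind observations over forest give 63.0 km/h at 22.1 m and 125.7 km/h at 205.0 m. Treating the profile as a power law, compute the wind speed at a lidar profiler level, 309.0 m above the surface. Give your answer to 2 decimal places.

142.76 km/h

First find α: α = ln(V₂/V₁)/ln(z₂/z₁) = ln(125.7/63.0)/ln(205.0/22.1) = 0.69076/2.22743 = 0.3101
Extrapolate from 205.0 m to 309.0 m: V₃ = 125.7 × (309.0/205.0)^0.3101 = 125.7 × 1.1357 = 142.7577 km/h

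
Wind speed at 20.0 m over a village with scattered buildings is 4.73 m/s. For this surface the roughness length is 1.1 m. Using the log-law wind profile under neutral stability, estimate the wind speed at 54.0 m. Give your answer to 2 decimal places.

Log law: V(z) ∝ ln(z/z₀), so V₂/V₁ = ln(z₂/z₀) / ln(z₁/z₀).
ln(54.0/1.1) = 3.8937, ln(20.0/1.1) = 2.9004
V₂ = 4.73 × 3.8937/2.9004 = 4.73 × 1.3425 = 6.3498 m/s

6.35 m/s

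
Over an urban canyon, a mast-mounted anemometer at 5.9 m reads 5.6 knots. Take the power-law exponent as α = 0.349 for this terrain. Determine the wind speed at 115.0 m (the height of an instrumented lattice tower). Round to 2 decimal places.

Power-law profile: V₂ = V₁ · (z₂/z₁)^α
V₂ = 5.6 × (115.0/5.9)^0.349 = 5.6 × (19.4915)^0.349
    = 5.6 × 2.8194 = 15.7886 knots

15.79 knots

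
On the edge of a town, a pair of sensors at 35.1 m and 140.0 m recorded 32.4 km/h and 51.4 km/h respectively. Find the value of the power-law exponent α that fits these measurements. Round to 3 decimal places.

α ≈ 0.334

Power law: V₂/V₁ = (z₂/z₁)^α ⇒ α = ln(V₂/V₁) / ln(z₂/z₁)
α = ln(51.4/32.4) / ln(140.0/35.1) = ln(1.5864) / ln(3.9886)
  = 0.46148 / 1.38344 = 0.33357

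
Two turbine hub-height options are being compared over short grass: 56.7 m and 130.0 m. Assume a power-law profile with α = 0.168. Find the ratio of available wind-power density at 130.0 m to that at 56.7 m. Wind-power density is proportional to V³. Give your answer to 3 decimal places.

1.519

Speed ratio: V_B/V_A = (z_B/z_A)^α = (130.0/56.7)^0.168 = (2.2928)^0.168 = 1.14958
Power-density ratio: P_B/P_A = (V_B/V_A)³ = (1.14958)³ = 1.51922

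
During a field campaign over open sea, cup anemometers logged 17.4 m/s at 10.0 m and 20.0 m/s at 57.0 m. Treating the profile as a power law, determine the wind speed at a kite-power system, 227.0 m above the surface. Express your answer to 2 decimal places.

First find α: α = ln(V₂/V₁)/ln(z₂/z₁) = ln(20.0/17.4)/ln(57.0/10.0) = 0.13926/1.74047 = 0.0800
Extrapolate from 57.0 m to 227.0 m: V₃ = 20.0 × (227.0/57.0)^0.0800 = 20.0 × 1.1169 = 22.3383 m/s

22.34 m/s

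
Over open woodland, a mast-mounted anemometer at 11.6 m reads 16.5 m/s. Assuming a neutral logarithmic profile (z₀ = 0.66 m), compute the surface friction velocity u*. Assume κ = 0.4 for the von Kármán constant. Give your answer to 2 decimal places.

Log law: V(z) = (u*/κ) · ln(z/z₀) ⇒ u* = κ · V / ln(z/z₀)
u* = 0.4 × 16.5 / ln(11.6/0.66) = 0.4 × 16.5 / 2.8665
   = 6.6000 / 2.8665 = 2.3024 m/s

u* ≈ 2.30 m/s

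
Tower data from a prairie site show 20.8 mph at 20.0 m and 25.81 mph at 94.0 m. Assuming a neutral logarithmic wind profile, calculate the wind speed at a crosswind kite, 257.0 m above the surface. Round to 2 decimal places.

Log law: V ∝ ln(z/z₀). From the pair, with r = V₁/V₂ = 0.80589,
ln z₀ = (ln z₁ − r·ln z₂)/(1 − r) = (2.9957 − 0.80589×4.5433)/0.19411 = -3.4293 → z₀ = 0.03241 m
V₃ = V₁ · ln(z₃/z₀)/ln(z₁/z₀) = 20.8 × 8.9784/6.4250 = 29.0661 mph

29.07 mph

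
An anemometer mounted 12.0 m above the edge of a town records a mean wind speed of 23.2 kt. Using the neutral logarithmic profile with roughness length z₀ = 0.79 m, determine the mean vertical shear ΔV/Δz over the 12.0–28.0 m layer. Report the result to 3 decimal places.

Log law: V₂ = V₁ · ln(z₂/z₀)/ln(z₁/z₀) = 23.2 × 3.5679/2.7206 = 30.4253 kt
ΔV/Δz = (30.4253 − 23.2)/(28.0 − 12.0) = 7.2253/16.0000 = 0.45158 kt/m

0.452 kt/m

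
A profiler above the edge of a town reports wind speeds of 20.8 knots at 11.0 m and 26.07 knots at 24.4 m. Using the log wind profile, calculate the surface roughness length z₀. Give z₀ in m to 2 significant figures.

z₀ ≈ 0.47 m

Log law: V(z) ∝ ln(z/z₀). With r = V₁/V₂ = 20.8/26.07 = 0.79785,
r · ln(z₂/z₀) = ln(z₁/z₀) ⇒ ln z₀ = (ln z₁ − r·ln z₂)/(1 − r)
ln z₀ = (2.39790 − 0.79785×3.19458) / 0.20215 = -0.7465
z₀ = exp(-0.7465) = 0.4740 m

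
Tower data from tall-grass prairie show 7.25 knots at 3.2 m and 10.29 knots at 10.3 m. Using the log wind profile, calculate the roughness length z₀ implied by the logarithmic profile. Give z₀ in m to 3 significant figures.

z₀ ≈ 0.197 m

Log law: V(z) ∝ ln(z/z₀). With r = V₁/V₂ = 7.25/10.29 = 0.70457,
r · ln(z₂/z₀) = ln(z₁/z₀) ⇒ ln z₀ = (ln z₁ − r·ln z₂)/(1 − r)
ln z₀ = (1.16315 − 0.70457×2.33214) / 0.29543 = -1.6247
z₀ = exp(-1.6247) = 0.1970 m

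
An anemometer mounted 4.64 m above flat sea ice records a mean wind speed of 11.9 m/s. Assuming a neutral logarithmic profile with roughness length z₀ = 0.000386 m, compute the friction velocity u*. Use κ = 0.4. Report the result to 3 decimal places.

Log law: V(z) = (u*/κ) · ln(z/z₀) ⇒ u* = κ · V / ln(z/z₀)
u* = 0.4 × 11.9 / ln(4.64/0.000386) = 0.4 × 11.9 / 9.3944
   = 4.7600 / 9.3944 = 0.5067 m/s

u* ≈ 0.507 m/s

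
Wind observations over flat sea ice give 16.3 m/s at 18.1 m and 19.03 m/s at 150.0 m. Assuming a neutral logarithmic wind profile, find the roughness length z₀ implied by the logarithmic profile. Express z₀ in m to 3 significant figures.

z₀ ≈ 0.0000594 m

Log law: V(z) ∝ ln(z/z₀). With r = V₁/V₂ = 16.3/19.03 = 0.85654,
r · ln(z₂/z₀) = ln(z₁/z₀) ⇒ ln z₀ = (ln z₁ − r·ln z₂)/(1 − r)
ln z₀ = (2.89591 − 0.85654×5.01064) / 0.14346 = -9.7305
z₀ = exp(-9.7305) = 0.00005945 m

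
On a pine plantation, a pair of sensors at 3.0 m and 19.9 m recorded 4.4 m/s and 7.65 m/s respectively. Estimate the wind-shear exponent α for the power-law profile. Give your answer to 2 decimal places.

α ≈ 0.29

Power law: V₂/V₁ = (z₂/z₁)^α ⇒ α = ln(V₂/V₁) / ln(z₂/z₁)
α = ln(7.65/4.4) / ln(19.9/3.0) = ln(1.7386) / ln(6.6333)
  = 0.55310 / 1.89211 = 0.29232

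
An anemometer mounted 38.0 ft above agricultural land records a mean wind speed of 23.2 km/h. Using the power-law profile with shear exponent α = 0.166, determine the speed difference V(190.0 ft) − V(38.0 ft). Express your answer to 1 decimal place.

Power law: V₂ = V₁ · (z₂/z₁)^α = 23.2 × (5.0000)^0.166 = 30.3052 km/h
ΔV = 30.3052 − 23.2 = 7.1052 km/h

7.1 km/h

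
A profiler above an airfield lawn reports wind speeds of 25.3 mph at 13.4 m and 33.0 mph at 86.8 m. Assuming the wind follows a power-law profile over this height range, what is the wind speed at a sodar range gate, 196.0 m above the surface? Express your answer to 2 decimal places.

37.05 mph

First find α: α = ln(V₂/V₁)/ln(z₂/z₁) = ln(33.0/25.3)/ln(86.8/13.4) = 0.26570/1.86835 = 0.1422
Extrapolate from 86.8 m to 196.0 m: V₃ = 33.0 × (196.0/86.8)^0.1422 = 33.0 × 1.1228 = 37.0527 mph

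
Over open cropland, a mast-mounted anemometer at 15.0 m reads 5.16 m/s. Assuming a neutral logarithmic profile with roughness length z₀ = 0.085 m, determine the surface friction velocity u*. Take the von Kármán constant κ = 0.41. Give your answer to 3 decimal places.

Log law: V(z) = (u*/κ) · ln(z/z₀) ⇒ u* = κ · V / ln(z/z₀)
u* = 0.41 × 5.16 / ln(15.0/0.085) = 0.41 × 5.16 / 5.1732
   = 2.1156 / 5.1732 = 0.4090 m/s

u* ≈ 0.409 m/s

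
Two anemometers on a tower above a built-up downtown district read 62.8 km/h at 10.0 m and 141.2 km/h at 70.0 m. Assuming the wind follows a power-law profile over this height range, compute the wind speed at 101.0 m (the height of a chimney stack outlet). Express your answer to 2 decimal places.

First find α: α = ln(V₂/V₁)/ln(z₂/z₁) = ln(141.2/62.8)/ln(70.0/10.0) = 0.81022/1.94591 = 0.4164
Extrapolate from 70.0 m to 101.0 m: V₃ = 141.2 × (101.0/70.0)^0.4164 = 141.2 × 1.1649 = 164.4867 km/h

164.49 km/h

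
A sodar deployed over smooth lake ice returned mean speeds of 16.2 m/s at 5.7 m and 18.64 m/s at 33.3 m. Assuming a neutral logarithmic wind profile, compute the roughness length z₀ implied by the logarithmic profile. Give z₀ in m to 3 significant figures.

Log law: V(z) ∝ ln(z/z₀). With r = V₁/V₂ = 16.2/18.64 = 0.86910,
r · ln(z₂/z₀) = ln(z₁/z₀) ⇒ ln z₀ = (ln z₁ − r·ln z₂)/(1 − r)
ln z₀ = (1.74047 − 0.86910×3.50556) / 0.13090 = -9.9786
z₀ = exp(-9.9786) = 0.00004638 m

z₀ ≈ 0.0000464 m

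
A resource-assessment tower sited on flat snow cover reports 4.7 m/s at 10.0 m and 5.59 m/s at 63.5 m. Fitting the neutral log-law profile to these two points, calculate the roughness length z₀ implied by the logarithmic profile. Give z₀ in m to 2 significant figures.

z₀ ≈ 0.00058 m

Log law: V(z) ∝ ln(z/z₀). With r = V₁/V₂ = 4.7/5.59 = 0.84079,
r · ln(z₂/z₀) = ln(z₁/z₀) ⇒ ln z₀ = (ln z₁ − r·ln z₂)/(1 − r)
ln z₀ = (2.30259 − 0.84079×4.15104) / 0.15921 = -7.4589
z₀ = exp(-7.4589) = 0.0005763 m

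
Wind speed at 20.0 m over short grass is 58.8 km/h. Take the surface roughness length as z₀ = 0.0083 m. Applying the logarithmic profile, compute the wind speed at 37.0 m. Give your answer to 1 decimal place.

Log law: V(z) ∝ ln(z/z₀), so V₂/V₁ = ln(z₂/z₀) / ln(z₁/z₀).
ln(37.0/0.0083) = 8.4024, ln(20.0/0.0083) = 7.7872
V₂ = 58.8 × 8.4024/7.7872 = 58.8 × 1.0790 = 63.4452 km/h

63.4 km/h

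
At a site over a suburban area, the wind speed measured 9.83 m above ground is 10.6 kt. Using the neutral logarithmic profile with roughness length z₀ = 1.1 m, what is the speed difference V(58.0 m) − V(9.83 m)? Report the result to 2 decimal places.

Log law: V₂ = V₁ · ln(z₂/z₀)/ln(z₁/z₀) = 10.6 × 3.9651/2.1901 = 19.1908 kt
ΔV = 19.1908 − 10.6 = 8.5908 kt

8.59 kt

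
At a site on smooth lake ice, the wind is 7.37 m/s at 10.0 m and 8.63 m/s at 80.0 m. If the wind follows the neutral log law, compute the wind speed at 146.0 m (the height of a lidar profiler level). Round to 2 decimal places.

8.99 m/s

Log law: V ∝ ln(z/z₀). From the pair, with r = V₁/V₂ = 0.85400,
ln z₀ = (ln z₁ − r·ln z₂)/(1 − r) = (2.3026 − 0.85400×4.3820)/0.14600 = -9.8605 → z₀ = 0.00005220 m
V₃ = V₁ · ln(z₃/z₀)/ln(z₁/z₀) = 7.37 × 14.8441/12.1631 = 8.9945 m/s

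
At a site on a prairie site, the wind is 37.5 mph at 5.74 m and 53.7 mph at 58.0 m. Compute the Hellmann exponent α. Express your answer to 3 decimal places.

Power law: V₂/V₁ = (z₂/z₁)^α ⇒ α = ln(V₂/V₁) / ln(z₂/z₁)
α = ln(53.7/37.5) / ln(58.0/5.74) = ln(1.4320) / ln(10.1045)
  = 0.35907 / 2.31298 = 0.15524

α ≈ 0.155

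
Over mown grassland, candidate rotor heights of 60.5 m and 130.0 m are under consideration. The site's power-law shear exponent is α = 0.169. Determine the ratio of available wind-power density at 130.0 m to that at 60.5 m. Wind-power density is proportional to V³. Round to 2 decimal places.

1.47

Speed ratio: V_B/V_A = (z_B/z_A)^α = (130.0/60.5)^0.169 = (2.1488)^0.169 = 1.13799
Power-density ratio: P_B/P_A = (V_B/V_A)³ = (1.13799)³ = 1.47373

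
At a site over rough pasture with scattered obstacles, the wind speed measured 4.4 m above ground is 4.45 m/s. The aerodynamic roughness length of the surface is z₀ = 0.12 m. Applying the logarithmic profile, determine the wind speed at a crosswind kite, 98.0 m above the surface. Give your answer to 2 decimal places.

Log law: V(z) ∝ ln(z/z₀), so V₂/V₁ = ln(z₂/z₀) / ln(z₁/z₀).
ln(98.0/0.12) = 6.7052, ln(4.4/0.12) = 3.6019
V₂ = 4.45 × 6.7052/3.6019 = 4.45 × 1.8616 = 8.2841 m/s

8.28 m/s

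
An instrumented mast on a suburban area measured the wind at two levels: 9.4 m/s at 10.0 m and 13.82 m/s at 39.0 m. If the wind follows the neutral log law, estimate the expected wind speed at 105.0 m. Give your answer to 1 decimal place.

Log law: V ∝ ln(z/z₀). From the pair, with r = V₁/V₂ = 0.68017,
ln z₀ = (ln z₁ − r·ln z₂)/(1 − r) = (2.3026 − 0.68017×3.6636)/0.31983 = -0.5918 → z₀ = 0.5533 m
V₃ = V₁ · ln(z₃/z₀)/ln(z₁/z₀) = 9.4 × 5.2458/2.8944 = 17.0365 m/s

17.0 m/s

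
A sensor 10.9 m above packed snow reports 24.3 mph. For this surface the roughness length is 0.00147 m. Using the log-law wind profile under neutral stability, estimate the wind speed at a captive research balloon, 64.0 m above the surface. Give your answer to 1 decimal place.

29.1 mph

Log law: V(z) ∝ ln(z/z₀), so V₂/V₁ = ln(z₂/z₀) / ln(z₁/z₀).
ln(64.0/0.00147) = 10.6814, ln(10.9/0.00147) = 8.9113
V₂ = 24.3 × 10.6814/8.9113 = 24.3 × 1.1986 = 29.1269 mph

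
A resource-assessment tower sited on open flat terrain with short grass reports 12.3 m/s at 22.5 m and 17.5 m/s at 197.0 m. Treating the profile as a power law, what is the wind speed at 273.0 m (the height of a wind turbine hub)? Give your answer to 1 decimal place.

18.5 m/s

First find α: α = ln(V₂/V₁)/ln(z₂/z₁) = ln(17.5/12.3)/ln(197.0/22.5) = 0.35260/2.16969 = 0.1625
Extrapolate from 197.0 m to 273.0 m: V₃ = 17.5 × (273.0/197.0)^0.1625 = 17.5 × 1.0545 = 18.4529 m/s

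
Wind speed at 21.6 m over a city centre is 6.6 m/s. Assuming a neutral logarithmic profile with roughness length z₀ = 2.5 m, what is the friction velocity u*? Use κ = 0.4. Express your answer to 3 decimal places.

Log law: V(z) = (u*/κ) · ln(z/z₀) ⇒ u* = κ · V / ln(z/z₀)
u* = 0.4 × 6.6 / ln(21.6/2.5) = 0.4 × 6.6 / 2.1564
   = 2.6400 / 2.1564 = 1.2243 m/s

u* ≈ 1.224 m/s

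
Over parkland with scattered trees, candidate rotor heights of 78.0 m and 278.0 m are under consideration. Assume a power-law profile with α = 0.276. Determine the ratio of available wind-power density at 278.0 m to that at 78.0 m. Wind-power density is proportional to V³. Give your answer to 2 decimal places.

Speed ratio: V_B/V_A = (z_B/z_A)^α = (278.0/78.0)^0.276 = (3.5641)^0.276 = 1.42016
Power-density ratio: P_B/P_A = (V_B/V_A)³ = (1.42016)³ = 2.86428

2.86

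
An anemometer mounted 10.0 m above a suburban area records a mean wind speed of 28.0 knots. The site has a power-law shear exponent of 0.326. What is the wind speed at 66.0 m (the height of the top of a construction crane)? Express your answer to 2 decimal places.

Power-law profile: V₂ = V₁ · (z₂/z₁)^α
V₂ = 28.0 × (66.0/10.0)^0.326 = 28.0 × (6.6000)^0.326
    = 28.0 × 1.8500 = 51.8000 knots

51.80 knots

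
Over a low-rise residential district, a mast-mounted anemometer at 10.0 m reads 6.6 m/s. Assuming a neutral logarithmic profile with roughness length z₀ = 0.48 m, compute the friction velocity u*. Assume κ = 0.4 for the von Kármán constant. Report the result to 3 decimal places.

Log law: V(z) = (u*/κ) · ln(z/z₀) ⇒ u* = κ · V / ln(z/z₀)
u* = 0.4 × 6.6 / ln(10.0/0.48) = 0.4 × 6.6 / 3.0366
   = 2.6400 / 3.0366 = 0.8694 m/s

u* ≈ 0.869 m/s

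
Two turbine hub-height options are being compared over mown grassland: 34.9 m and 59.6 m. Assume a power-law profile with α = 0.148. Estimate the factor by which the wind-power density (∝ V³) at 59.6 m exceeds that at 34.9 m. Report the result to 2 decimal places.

Speed ratio: V_B/V_A = (z_B/z_A)^α = (59.6/34.9)^0.148 = (1.7077)^0.148 = 1.08243
Power-density ratio: P_B/P_A = (V_B/V_A)³ = (1.08243)³ = 1.26822

1.27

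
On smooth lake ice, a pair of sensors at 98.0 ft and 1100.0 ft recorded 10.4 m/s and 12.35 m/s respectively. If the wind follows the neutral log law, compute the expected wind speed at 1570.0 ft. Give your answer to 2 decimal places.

Log law: V ∝ ln(z/z₀). From the pair, with r = V₁/V₂ = 0.84211,
ln z₀ = (ln z₁ − r·ln z₂)/(1 − r) = (4.5850 − 0.84211×7.0031)/0.15789 = -8.3116 → z₀ = 0.0002457 ft
V₃ = V₁ · ln(z₃/z₀)/ln(z₁/z₀) = 10.4 × 15.6704/12.8965 = 12.6369 m/s

12.64 m/s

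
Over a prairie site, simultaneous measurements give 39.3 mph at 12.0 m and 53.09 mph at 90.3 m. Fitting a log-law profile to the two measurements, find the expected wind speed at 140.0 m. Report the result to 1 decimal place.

56.1 mph

Log law: V ∝ ln(z/z₀). From the pair, with r = V₁/V₂ = 0.74025,
ln z₀ = (ln z₁ − r·ln z₂)/(1 − r) = (2.4849 − 0.74025×4.5031)/0.25975 = -3.2668 → z₀ = 0.03813 m
V₃ = V₁ · ln(z₃/z₀)/ln(z₁/z₀) = 39.3 × 8.2085/5.7517 = 56.0862 mph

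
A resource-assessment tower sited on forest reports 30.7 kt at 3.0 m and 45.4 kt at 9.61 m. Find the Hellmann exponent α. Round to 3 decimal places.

Power law: V₂/V₁ = (z₂/z₁)^α ⇒ α = ln(V₂/V₁) / ln(z₂/z₁)
α = ln(45.4/30.7) / ln(9.61/3.0) = ln(1.4788) / ln(3.2033)
  = 0.39125 / 1.16419 = 0.33607

α ≈ 0.336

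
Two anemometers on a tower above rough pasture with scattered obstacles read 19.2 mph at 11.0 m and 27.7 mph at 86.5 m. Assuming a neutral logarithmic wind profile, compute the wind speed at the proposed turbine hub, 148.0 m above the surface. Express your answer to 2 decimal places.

Log law: V ∝ ln(z/z₀). From the pair, with r = V₁/V₂ = 0.69314,
ln z₀ = (ln z₁ − r·ln z₂)/(1 − r) = (2.3979 − 0.69314×4.4601)/0.30686 = -2.2604 → z₀ = 0.1043 m
V₃ = V₁ · ln(z₃/z₀)/ln(z₁/z₀) = 19.2 × 7.2576/4.6583 = 29.9136 mph

29.91 mph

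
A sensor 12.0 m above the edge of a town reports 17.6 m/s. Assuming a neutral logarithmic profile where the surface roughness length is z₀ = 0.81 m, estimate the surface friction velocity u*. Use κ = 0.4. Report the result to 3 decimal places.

Log law: V(z) = (u*/κ) · ln(z/z₀) ⇒ u* = κ · V / ln(z/z₀)
u* = 0.4 × 17.6 / ln(12.0/0.81) = 0.4 × 17.6 / 2.6956
   = 7.0400 / 2.6956 = 2.6116 m/s

u* ≈ 2.612 m/s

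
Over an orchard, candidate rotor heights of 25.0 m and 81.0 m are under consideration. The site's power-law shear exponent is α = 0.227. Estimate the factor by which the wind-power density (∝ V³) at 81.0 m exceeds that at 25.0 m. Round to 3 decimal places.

2.227

Speed ratio: V_B/V_A = (z_B/z_A)^α = (81.0/25.0)^0.227 = (3.2400)^0.227 = 1.30585
Power-density ratio: P_B/P_A = (V_B/V_A)³ = (1.30585)³ = 2.22680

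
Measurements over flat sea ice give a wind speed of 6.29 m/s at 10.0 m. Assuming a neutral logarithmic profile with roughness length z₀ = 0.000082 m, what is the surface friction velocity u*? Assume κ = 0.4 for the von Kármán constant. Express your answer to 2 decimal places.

u* ≈ 0.21 m/s

Log law: V(z) = (u*/κ) · ln(z/z₀) ⇒ u* = κ · V / ln(z/z₀)
u* = 0.4 × 6.29 / ln(10.0/0.000082) = 0.4 × 6.29 / 11.7114
   = 2.5160 / 11.7114 = 0.2148 m/s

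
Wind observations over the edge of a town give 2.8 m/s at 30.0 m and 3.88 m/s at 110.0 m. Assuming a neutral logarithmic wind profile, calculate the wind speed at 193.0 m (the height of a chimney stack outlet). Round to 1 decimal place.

Log law: V ∝ ln(z/z₀). From the pair, with r = V₁/V₂ = 0.72165,
ln z₀ = (ln z₁ − r·ln z₂)/(1 − r) = (3.4012 − 0.72165×4.7005)/0.27835 = 0.0327 → z₀ = 1.033 m
V₃ = V₁ · ln(z₃/z₀)/ln(z₁/z₀) = 2.8 × 5.2300/3.3685 = 4.3473 m/s

4.3 m/s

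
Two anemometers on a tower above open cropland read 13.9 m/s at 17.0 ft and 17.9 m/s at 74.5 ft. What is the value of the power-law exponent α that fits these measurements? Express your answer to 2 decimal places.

Power law: V₂/V₁ = (z₂/z₁)^α ⇒ α = ln(V₂/V₁) / ln(z₂/z₁)
α = ln(17.9/13.9) / ln(74.5/17.0) = ln(1.2878) / ln(4.3824)
  = 0.25291 / 1.47759 = 0.17117

α ≈ 0.17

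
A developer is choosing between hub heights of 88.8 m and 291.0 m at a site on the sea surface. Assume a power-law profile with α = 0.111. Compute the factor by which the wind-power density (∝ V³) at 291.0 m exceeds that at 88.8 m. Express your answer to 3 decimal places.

Speed ratio: V_B/V_A = (z_B/z_A)^α = (291.0/88.8)^0.111 = (3.2770)^0.111 = 1.14082
Power-density ratio: P_B/P_A = (V_B/V_A)³ = (1.14082)³ = 1.48476

1.485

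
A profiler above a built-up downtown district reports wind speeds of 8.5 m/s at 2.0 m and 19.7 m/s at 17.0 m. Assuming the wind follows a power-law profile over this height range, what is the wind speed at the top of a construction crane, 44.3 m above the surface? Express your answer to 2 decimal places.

First find α: α = ln(V₂/V₁)/ln(z₂/z₁) = ln(19.7/8.5)/ln(17.0/2.0) = 0.84055/2.14007 = 0.3928
Extrapolate from 17.0 m to 44.3 m: V₃ = 19.7 × (44.3/17.0)^0.3928 = 19.7 × 1.4567 = 28.6973 m/s

28.70 m/s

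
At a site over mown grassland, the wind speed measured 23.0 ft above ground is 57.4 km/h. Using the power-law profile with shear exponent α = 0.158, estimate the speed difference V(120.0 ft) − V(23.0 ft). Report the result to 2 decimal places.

17.12 km/h

Power law: V₂ = V₁ · (z₂/z₁)^α = 57.4 × (5.2174)^0.158 = 74.5194 km/h
ΔV = 74.5194 − 57.4 = 17.1194 km/h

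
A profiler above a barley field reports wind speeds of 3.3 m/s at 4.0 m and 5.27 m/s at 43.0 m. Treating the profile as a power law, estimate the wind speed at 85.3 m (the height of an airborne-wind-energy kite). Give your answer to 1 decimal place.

First find α: α = ln(V₂/V₁)/ln(z₂/z₁) = ln(5.27/3.3)/ln(43.0/4.0) = 0.46811/2.37491 = 0.1971
Extrapolate from 43.0 m to 85.3 m: V₃ = 5.27 × (85.3/43.0)^0.1971 = 5.27 × 1.1446 = 6.0318 m/s

6.0 m/s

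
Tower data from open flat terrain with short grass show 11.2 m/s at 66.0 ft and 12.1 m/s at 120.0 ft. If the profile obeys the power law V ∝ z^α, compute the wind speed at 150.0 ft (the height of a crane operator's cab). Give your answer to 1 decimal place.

First find α: α = ln(V₂/V₁)/ln(z₂/z₁) = ln(12.1/11.2)/ln(120.0/66.0) = 0.07729/0.59784 = 0.1293
Extrapolate from 120.0 ft to 150.0 ft: V₃ = 12.1 × (150.0/120.0)^0.1293 = 12.1 × 1.0293 = 12.4542 m/s

12.5 m/s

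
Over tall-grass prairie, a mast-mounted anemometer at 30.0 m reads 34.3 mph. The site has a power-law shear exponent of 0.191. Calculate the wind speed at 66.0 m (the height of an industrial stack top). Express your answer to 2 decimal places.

Power-law profile: V₂ = V₁ · (z₂/z₁)^α
V₂ = 34.3 × (66.0/30.0)^0.191 = 34.3 × (2.2000)^0.191
    = 34.3 × 1.1625 = 39.8746 mph

39.87 mph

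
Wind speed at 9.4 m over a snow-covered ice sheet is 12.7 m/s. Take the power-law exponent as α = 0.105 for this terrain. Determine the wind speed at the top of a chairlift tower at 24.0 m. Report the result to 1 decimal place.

Power-law profile: V₂ = V₁ · (z₂/z₁)^α
V₂ = 12.7 × (24.0/9.4)^0.105 = 12.7 × (2.5532)^0.105
    = 12.7 × 1.1034 = 14.0135 m/s

14.0 m/s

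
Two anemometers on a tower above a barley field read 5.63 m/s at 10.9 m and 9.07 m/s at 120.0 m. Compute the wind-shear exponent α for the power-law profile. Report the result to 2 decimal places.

Power law: V₂/V₁ = (z₂/z₁)^α ⇒ α = ln(V₂/V₁) / ln(z₂/z₁)
α = ln(9.07/5.63) / ln(120.0/10.9) = ln(1.6110) / ln(11.0092)
  = 0.47686 / 2.39873 = 0.19880

α ≈ 0.20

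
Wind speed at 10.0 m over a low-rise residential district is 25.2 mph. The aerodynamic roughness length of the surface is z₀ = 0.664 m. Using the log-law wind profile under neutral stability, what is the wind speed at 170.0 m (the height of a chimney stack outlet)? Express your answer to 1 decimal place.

51.5 mph

Log law: V(z) ∝ ln(z/z₀), so V₂/V₁ = ln(z₂/z₀) / ln(z₁/z₀).
ln(170.0/0.664) = 5.5453, ln(10.0/0.664) = 2.7121
V₂ = 25.2 × 5.5453/2.7121 = 25.2 × 2.0447 = 51.5258 mph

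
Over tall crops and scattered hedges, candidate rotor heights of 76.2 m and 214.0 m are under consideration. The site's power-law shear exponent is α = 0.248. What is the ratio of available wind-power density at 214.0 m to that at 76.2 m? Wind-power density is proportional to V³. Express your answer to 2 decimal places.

Speed ratio: V_B/V_A = (z_B/z_A)^α = (214.0/76.2)^0.248 = (2.8084)^0.248 = 1.29187
Power-density ratio: P_B/P_A = (V_B/V_A)³ = (1.29187)³ = 2.15602

2.16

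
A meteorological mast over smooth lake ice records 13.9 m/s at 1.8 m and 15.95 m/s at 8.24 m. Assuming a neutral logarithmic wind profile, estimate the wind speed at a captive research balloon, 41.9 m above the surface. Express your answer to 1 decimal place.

18.1 m/s

Log law: V ∝ ln(z/z₀). From the pair, with r = V₁/V₂ = 0.87147,
ln z₀ = (ln z₁ − r·ln z₂)/(1 − r) = (0.5878 − 0.87147×2.1090)/0.12853 = -9.7268 → z₀ = 0.00005966 m
V₃ = V₁ · ln(z₃/z₀)/ln(z₁/z₀) = 13.9 × 13.4621/10.3146 = 18.1416 m/s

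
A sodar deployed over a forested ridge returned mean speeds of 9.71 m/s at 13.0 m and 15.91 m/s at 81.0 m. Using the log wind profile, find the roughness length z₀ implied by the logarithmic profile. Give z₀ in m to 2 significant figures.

z₀ ≈ 0.74 m

Log law: V(z) ∝ ln(z/z₀). With r = V₁/V₂ = 9.71/15.91 = 0.61031,
r · ln(z₂/z₀) = ln(z₁/z₀) ⇒ ln z₀ = (ln z₁ − r·ln z₂)/(1 − r)
ln z₀ = (2.56495 − 0.61031×4.39445) / 0.38969 = -0.3003
z₀ = exp(-0.3003) = 0.7406 m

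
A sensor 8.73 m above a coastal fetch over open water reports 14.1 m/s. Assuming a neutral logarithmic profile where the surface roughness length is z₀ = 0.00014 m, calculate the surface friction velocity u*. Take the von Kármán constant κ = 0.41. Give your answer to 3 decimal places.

u* ≈ 0.524 m/s

Log law: V(z) = (u*/κ) · ln(z/z₀) ⇒ u* = κ · V / ln(z/z₀)
u* = 0.41 × 14.1 / ln(8.73/0.00014) = 0.41 × 14.1 / 11.0406
   = 5.7810 / 11.0406 = 0.5236 m/s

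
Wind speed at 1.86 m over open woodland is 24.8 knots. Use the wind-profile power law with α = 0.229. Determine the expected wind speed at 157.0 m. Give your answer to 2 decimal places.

68.48 knots

Power-law profile: V₂ = V₁ · (z₂/z₁)^α
V₂ = 24.8 × (157.0/1.86)^0.229 = 24.8 × (84.4086)^0.229
    = 24.8 × 2.7615 = 68.4848 knots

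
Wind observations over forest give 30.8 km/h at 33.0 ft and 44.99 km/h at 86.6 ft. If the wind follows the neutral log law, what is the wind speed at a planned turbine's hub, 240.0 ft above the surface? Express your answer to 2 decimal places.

59.98 km/h

Log law: V ∝ ln(z/z₀). From the pair, with r = V₁/V₂ = 0.68460,
ln z₀ = (ln z₁ − r·ln z₂)/(1 − r) = (3.4965 − 0.68460×4.4613)/0.31540 = 1.4024 → z₀ = 4.065 ft
V₃ = V₁ · ln(z₃/z₀)/ln(z₁/z₀) = 30.8 × 4.0783/2.0941 = 59.9823 km/h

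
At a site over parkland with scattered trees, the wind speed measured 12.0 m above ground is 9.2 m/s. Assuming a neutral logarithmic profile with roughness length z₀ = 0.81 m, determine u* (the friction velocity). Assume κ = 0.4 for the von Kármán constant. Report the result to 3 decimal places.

Log law: V(z) = (u*/κ) · ln(z/z₀) ⇒ u* = κ · V / ln(z/z₀)
u* = 0.4 × 9.2 / ln(12.0/0.81) = 0.4 × 9.2 / 2.6956
   = 3.6800 / 2.6956 = 1.3652 m/s

u* ≈ 1.365 m/s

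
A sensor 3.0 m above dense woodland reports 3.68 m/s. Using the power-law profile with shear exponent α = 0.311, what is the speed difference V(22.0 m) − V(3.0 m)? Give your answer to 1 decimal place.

3.2 m/s

Power law: V₂ = V₁ · (z₂/z₁)^α = 3.68 × (7.3333)^0.311 = 6.8384 m/s
ΔV = 6.8384 − 3.68 = 3.1584 m/s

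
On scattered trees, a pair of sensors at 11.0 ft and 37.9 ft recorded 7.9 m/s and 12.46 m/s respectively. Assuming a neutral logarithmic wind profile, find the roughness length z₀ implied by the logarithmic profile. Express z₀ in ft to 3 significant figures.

z₀ ≈ 1.29 ft

Log law: V(z) ∝ ln(z/z₀). With r = V₁/V₂ = 7.9/12.46 = 0.63403,
r · ln(z₂/z₀) = ln(z₁/z₀) ⇒ ln z₀ = (ln z₁ − r·ln z₂)/(1 − r)
ln z₀ = (2.39790 − 0.63403×3.63495) / 0.36597 = 0.2548
z₀ = exp(0.2548) = 1.290 ft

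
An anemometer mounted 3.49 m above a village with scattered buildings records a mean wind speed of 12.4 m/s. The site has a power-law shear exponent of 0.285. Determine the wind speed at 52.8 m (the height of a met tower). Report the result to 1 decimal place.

26.9 m/s

Power-law profile: V₂ = V₁ · (z₂/z₁)^α
V₂ = 12.4 × (52.8/3.49)^0.285 = 12.4 × (15.1289)^0.285
    = 12.4 × 2.1689 = 26.8947 m/s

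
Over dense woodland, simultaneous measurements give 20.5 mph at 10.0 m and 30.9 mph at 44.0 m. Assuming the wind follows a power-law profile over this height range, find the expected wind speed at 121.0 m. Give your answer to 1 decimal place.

First find α: α = ln(V₂/V₁)/ln(z₂/z₁) = ln(30.9/20.5)/ln(44.0/10.0) = 0.41033/1.48160 = 0.2770
Extrapolate from 44.0 m to 121.0 m: V₃ = 30.9 × (121.0/44.0)^0.2770 = 30.9 × 1.3233 = 40.8914 mph

40.9 mph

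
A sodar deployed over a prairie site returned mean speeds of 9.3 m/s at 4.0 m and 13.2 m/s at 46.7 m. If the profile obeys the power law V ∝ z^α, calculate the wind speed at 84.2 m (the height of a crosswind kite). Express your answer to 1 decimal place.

First find α: α = ln(V₂/V₁)/ln(z₂/z₁) = ln(13.2/9.3)/ln(46.7/4.0) = 0.35020/2.45745 = 0.1425
Extrapolate from 46.7 m to 84.2 m: V₃ = 13.2 × (84.2/46.7)^0.1425 = 13.2 × 1.0876 = 14.3567 m/s

14.4 m/s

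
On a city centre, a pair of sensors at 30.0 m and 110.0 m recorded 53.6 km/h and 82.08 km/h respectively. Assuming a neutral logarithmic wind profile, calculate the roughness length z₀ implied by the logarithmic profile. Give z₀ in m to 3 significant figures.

z₀ ≈ 2.60 m

Log law: V(z) ∝ ln(z/z₀). With r = V₁/V₂ = 53.6/82.08 = 0.65302,
r · ln(z₂/z₀) = ln(z₁/z₀) ⇒ ln z₀ = (ln z₁ − r·ln z₂)/(1 − r)
ln z₀ = (3.40120 − 0.65302×4.70048) / 0.34698 = 0.9559
z₀ = exp(0.9559) = 2.601 m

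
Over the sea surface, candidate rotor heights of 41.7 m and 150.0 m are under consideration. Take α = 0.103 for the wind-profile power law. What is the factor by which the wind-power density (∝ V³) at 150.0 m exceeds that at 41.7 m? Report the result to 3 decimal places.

Speed ratio: V_B/V_A = (z_B/z_A)^α = (150.0/41.7)^0.103 = (3.5971)^0.103 = 1.14094
Power-density ratio: P_B/P_A = (V_B/V_A)³ = (1.14094)³ = 1.48522

1.485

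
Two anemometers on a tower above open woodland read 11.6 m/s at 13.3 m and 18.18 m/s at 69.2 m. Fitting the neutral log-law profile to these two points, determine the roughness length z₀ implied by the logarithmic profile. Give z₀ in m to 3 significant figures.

z₀ ≈ 0.726 m

Log law: V(z) ∝ ln(z/z₀). With r = V₁/V₂ = 11.6/18.18 = 0.63806,
r · ln(z₂/z₀) = ln(z₁/z₀) ⇒ ln z₀ = (ln z₁ − r·ln z₂)/(1 − r)
ln z₀ = (2.58776 − 0.63806×4.23700) / 0.36194 = -0.3197
z₀ = exp(-0.3197) = 0.7264 m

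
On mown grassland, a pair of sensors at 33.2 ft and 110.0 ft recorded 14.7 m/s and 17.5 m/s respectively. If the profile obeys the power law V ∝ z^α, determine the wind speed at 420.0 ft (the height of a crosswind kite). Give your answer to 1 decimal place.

21.3 m/s

First find α: α = ln(V₂/V₁)/ln(z₂/z₁) = ln(17.5/14.7)/ln(110.0/33.2) = 0.17435/1.19793 = 0.1455
Extrapolate from 110.0 ft to 420.0 ft: V₃ = 17.5 × (420.0/110.0)^0.1455 = 17.5 × 1.2153 = 21.2679 m/s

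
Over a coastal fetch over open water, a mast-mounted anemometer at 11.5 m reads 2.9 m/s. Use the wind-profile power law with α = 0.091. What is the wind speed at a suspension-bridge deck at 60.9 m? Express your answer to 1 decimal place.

3.4 m/s

Power-law profile: V₂ = V₁ · (z₂/z₁)^α
V₂ = 2.9 × (60.9/11.5)^0.091 = 2.9 × (5.2957)^0.091
    = 2.9 × 1.1638 = 3.3750 m/s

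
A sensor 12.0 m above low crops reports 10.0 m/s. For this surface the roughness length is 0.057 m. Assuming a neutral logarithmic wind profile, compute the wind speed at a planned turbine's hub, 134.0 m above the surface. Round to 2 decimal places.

14.51 m/s

Log law: V(z) ∝ ln(z/z₀), so V₂/V₁ = ln(z₂/z₀) / ln(z₁/z₀).
ln(134.0/0.057) = 7.7625, ln(12.0/0.057) = 5.3496
V₂ = 10.0 × 7.7625/5.3496 = 10.0 × 1.4510 = 14.5105 m/s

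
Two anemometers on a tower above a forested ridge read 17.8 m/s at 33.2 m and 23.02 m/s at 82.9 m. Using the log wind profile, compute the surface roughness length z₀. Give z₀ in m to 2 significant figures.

Log law: V(z) ∝ ln(z/z₀). With r = V₁/V₂ = 17.8/23.02 = 0.77324,
r · ln(z₂/z₀) = ln(z₁/z₀) ⇒ ln z₀ = (ln z₁ − r·ln z₂)/(1 − r)
ln z₀ = (3.50255 − 0.77324×4.41764) / 0.22676 = 0.3821
z₀ = exp(0.3821) = 1.465 m

z₀ ≈ 1.5 m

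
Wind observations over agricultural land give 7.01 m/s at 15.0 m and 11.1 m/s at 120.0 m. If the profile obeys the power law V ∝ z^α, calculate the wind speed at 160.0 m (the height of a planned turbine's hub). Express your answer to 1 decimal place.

11.8 m/s

First find α: α = ln(V₂/V₁)/ln(z₂/z₁) = ln(11.1/7.01)/ln(120.0/15.0) = 0.45961/2.07944 = 0.2210
Extrapolate from 120.0 m to 160.0 m: V₃ = 11.1 × (160.0/120.0)^0.2210 = 11.1 × 1.0656 = 11.8287 m/s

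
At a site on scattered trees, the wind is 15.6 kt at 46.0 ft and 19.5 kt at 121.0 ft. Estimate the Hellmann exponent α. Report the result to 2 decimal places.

Power law: V₂/V₁ = (z₂/z₁)^α ⇒ α = ln(V₂/V₁) / ln(z₂/z₁)
α = ln(19.5/15.6) / ln(121.0/46.0) = ln(1.2500) / ln(2.6304)
  = 0.22314 / 0.96715 = 0.23072

α ≈ 0.23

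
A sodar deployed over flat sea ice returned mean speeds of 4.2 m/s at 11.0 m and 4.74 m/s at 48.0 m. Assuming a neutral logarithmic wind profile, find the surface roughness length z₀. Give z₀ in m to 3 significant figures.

z₀ ≈ 0.000116 m

Log law: V(z) ∝ ln(z/z₀). With r = V₁/V₂ = 4.2/4.74 = 0.88608,
r · ln(z₂/z₀) = ln(z₁/z₀) ⇒ ln z₀ = (ln z₁ − r·ln z₂)/(1 − r)
ln z₀ = (2.39790 − 0.88608×3.87120) / 0.11392 = -9.0611
z₀ = exp(-9.0611) = 0.0001161 m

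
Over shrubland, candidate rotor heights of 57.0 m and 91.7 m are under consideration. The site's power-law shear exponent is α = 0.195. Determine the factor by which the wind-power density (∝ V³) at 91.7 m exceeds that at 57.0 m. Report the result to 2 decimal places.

1.32

Speed ratio: V_B/V_A = (z_B/z_A)^α = (91.7/57.0)^0.195 = (1.6088)^0.195 = 1.09715
Power-density ratio: P_B/P_A = (V_B/V_A)³ = (1.09715)³ = 1.32069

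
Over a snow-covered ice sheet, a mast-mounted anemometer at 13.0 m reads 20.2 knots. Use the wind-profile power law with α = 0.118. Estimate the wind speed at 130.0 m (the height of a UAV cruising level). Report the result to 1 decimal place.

26.5 knots

Power-law profile: V₂ = V₁ · (z₂/z₁)^α
V₂ = 20.2 × (130.0/13.0)^0.118 = 20.2 × (10.0000)^0.118
    = 20.2 × 1.3122 = 26.5064 knots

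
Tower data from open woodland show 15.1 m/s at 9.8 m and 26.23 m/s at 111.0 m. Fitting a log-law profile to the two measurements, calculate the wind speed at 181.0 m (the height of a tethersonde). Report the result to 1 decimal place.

28.5 m/s

Log law: V ∝ ln(z/z₀). From the pair, with r = V₁/V₂ = 0.57568,
ln z₀ = (ln z₁ − r·ln z₂)/(1 − r) = (2.2824 − 0.57568×4.7095)/0.42432 = -1.0105 → z₀ = 0.3640 m
V₃ = V₁ · ln(z₃/z₀)/ln(z₁/z₀) = 15.1 × 6.2090/3.2929 = 28.4722 m/s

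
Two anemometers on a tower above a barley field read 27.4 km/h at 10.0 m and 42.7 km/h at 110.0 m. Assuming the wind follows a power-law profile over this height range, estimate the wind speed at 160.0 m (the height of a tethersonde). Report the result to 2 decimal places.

First find α: α = ln(V₂/V₁)/ln(z₂/z₁) = ln(42.7/27.4)/ln(110.0/10.0) = 0.44366/2.39790 = 0.1850
Extrapolate from 110.0 m to 160.0 m: V₃ = 42.7 × (160.0/110.0)^0.1850 = 42.7 × 1.0718 = 45.7652 km/h

45.77 km/h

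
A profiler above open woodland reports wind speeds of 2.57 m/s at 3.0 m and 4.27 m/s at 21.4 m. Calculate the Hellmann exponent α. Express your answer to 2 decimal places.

α ≈ 0.26

Power law: V₂/V₁ = (z₂/z₁)^α ⇒ α = ln(V₂/V₁) / ln(z₂/z₁)
α = ln(4.27/2.57) / ln(21.4/3.0) = ln(1.6615) / ln(7.1333)
  = 0.50771 / 1.96478 = 0.25840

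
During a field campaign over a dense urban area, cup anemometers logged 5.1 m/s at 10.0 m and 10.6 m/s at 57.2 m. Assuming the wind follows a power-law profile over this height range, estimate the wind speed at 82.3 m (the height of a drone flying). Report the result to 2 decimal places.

First find α: α = ln(V₂/V₁)/ln(z₂/z₁) = ln(10.6/5.1)/ln(57.2/10.0) = 0.73161/1.74397 = 0.4195
Extrapolate from 57.2 m to 82.3 m: V₃ = 10.6 × (82.3/57.2)^0.4195 = 10.6 × 1.1649 = 12.3478 m/s

12.35 m/s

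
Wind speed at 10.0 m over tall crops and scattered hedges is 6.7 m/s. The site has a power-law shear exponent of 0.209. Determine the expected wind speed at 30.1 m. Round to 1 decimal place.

8.4 m/s

Power-law profile: V₂ = V₁ · (z₂/z₁)^α
V₂ = 6.7 × (30.1/10.0)^0.209 = 6.7 × (3.0100)^0.209
    = 6.7 × 1.2590 = 8.4352 m/s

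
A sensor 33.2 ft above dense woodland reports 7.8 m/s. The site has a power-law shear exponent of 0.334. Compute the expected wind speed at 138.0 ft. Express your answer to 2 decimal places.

12.55 m/s

Power-law profile: V₂ = V₁ · (z₂/z₁)^α
V₂ = 7.8 × (138.0/33.2)^0.334 = 7.8 × (4.1566)^0.334
    = 7.8 × 1.6094 = 12.5532 m/s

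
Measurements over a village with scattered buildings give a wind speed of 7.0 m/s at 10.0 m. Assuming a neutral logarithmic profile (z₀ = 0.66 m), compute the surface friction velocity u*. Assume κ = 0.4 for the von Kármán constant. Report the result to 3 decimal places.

Log law: V(z) = (u*/κ) · ln(z/z₀) ⇒ u* = κ · V / ln(z/z₀)
u* = 0.4 × 7.0 / ln(10.0/0.66) = 0.4 × 7.0 / 2.7181
   = 2.8000 / 2.7181 = 1.0301 m/s

u* ≈ 1.030 m/s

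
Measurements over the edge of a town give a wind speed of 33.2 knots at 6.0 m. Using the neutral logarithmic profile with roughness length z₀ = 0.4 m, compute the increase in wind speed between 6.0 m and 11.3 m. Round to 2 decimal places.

Log law: V₂ = V₁ · ln(z₂/z₀)/ln(z₁/z₀) = 33.2 × 3.3411/2.7081 = 40.9609 knots
ΔV = 40.9609 − 33.2 = 7.7609 knots

7.76 knots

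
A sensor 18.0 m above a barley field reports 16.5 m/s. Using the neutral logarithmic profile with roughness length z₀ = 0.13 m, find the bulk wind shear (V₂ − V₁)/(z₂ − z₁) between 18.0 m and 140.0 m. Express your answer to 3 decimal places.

0.056 m/s/m

Log law: V₂ = V₁ · ln(z₂/z₀)/ln(z₁/z₀) = 16.5 × 6.9819/4.9306 = 23.3645 m/s
ΔV/Δz = (23.3645 − 16.5)/(140.0 − 18.0) = 6.8645/122.0000 = 0.05627 m/s/m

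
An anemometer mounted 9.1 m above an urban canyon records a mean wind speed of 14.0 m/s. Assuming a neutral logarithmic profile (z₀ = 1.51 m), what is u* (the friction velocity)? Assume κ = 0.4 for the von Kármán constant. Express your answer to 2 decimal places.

Log law: V(z) = (u*/κ) · ln(z/z₀) ⇒ u* = κ · V / ln(z/z₀)
u* = 0.4 × 14.0 / ln(9.1/1.51) = 0.4 × 14.0 / 1.7962
   = 5.6000 / 1.7962 = 3.1178 m/s

u* ≈ 3.12 m/s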